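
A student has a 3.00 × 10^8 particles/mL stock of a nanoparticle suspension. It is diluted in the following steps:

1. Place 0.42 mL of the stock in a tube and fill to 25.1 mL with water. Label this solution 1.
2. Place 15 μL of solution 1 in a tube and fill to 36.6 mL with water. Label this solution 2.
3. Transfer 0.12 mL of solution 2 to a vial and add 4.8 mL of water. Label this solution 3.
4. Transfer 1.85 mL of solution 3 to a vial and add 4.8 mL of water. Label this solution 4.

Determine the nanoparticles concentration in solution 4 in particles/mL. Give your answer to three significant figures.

Step 1: 0.42 mL brought to 25.1 mL → factor 25.1/0.42 = 59.762
Step 2: 15 μL brought to 36.6 mL → factor 36600/15 = 2440
Step 3: 0.12 mL + 4.8 mL = 4.92 mL total → factor 4.92/0.12 = 41
Step 4: 1.85 mL + 4.8 mL = 6.65 mL total → factor 6.65/1.85 = 3.5946
Overall dilution factor = 59.762 × 2440 × 41 × 3.5946 = 2.1491 × 10^7
Final = 3.00 × 10^8 particles/mL / 2.1491 × 10^7 = 14.0 particles/mL

14.0 particles/mL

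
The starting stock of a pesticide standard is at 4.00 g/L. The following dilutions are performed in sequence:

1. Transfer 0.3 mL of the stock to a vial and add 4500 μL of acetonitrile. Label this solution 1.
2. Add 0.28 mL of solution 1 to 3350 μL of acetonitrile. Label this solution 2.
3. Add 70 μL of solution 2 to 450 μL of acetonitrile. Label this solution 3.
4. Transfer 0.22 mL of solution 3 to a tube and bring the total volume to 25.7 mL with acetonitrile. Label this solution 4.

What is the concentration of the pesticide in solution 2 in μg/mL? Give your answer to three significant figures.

Step 1: 0.3 mL + 4500 μL = 4.8 mL total → factor 4.8/0.3 = 16
Step 2: 0.28 mL + 3350 μL = 3.63 mL total → factor 3.63/0.28 = 12.964
Dilution factor through solution 2 = 16 × 12.964 = 207.43
[solution 2] = 4.00 g/L / 207.43 = 0.01928 g/L = 19.3 μg/mL

19.3 μg/mL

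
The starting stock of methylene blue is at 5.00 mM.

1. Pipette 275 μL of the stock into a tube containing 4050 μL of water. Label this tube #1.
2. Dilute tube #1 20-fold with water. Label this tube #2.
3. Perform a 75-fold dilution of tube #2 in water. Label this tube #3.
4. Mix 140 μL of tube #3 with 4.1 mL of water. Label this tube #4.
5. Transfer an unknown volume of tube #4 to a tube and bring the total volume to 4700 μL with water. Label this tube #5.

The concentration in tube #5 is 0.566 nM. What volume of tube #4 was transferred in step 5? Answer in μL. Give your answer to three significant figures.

380 μL

Step 1: 275 μL + 4050 μL = 4325 μL total → factor 4325/275 = 15.727
Step 2: 20-fold → factor 20
Step 3: 75-fold → factor 75
Step 4: 140 μL + 4.1 mL = 4240 μL total → factor 4240/140 = 30.286
Step 5: v brought to 4700 μL → factor = 4700 μL/v
Product of known-step factors = 7.1447 × 10^5
Overall factor = 5.00 mM / (0.566 nM) = 8.8339 × 10^6
Step-5 factor = 8.8339 × 10^6 / 7.1447 × 10^5 = 12.364
v = 4700 μL / 12.364 = 380 μL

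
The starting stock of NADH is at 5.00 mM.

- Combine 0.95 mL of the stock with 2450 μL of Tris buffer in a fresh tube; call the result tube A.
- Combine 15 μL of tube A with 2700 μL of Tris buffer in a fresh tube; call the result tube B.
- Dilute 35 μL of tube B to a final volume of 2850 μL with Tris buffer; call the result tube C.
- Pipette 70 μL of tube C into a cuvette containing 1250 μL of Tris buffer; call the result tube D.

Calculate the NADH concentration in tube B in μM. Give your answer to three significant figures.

Step 1: 0.95 mL + 2450 μL = 3.4 mL total → factor 3.4/0.95 = 3.5789
Step 2: 15 μL + 2700 μL = 2715 μL total → factor 2715/15 = 181
Dilution factor through tube B = 3.5789 × 181 = 647.79
[tube B] = 5.00 mM / 647.79 = 0.007719 mM = 7.72 μM

7.72 μM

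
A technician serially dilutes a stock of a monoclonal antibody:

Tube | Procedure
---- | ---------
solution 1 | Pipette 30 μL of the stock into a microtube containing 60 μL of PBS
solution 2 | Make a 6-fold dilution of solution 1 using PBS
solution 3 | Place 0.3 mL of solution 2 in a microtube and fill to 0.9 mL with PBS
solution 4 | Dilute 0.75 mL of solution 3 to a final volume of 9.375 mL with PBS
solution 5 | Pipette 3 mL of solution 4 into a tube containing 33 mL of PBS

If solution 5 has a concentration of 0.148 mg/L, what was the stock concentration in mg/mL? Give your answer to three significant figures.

Step 1: 30 μL + 60 μL = 90 μL total → factor 90/30 = 3
Step 2: 6-fold → factor 6
Step 3: 0.3 mL brought to 0.9 mL → factor 0.9/0.3 = 3
Step 4: 0.75 mL brought to 9.375 mL → factor 9.375/0.75 = 12.5
Step 5: 3 mL + 33 mL = 36 mL total → factor 36/3 = 12
Overall dilution factor = 3 × 6 × 3 × 12.5 × 12 = 8100
Stock = 0.148 mg/L × 8100 = 1199 mg/L = 1.20 mg/mL

1.20 mg/mL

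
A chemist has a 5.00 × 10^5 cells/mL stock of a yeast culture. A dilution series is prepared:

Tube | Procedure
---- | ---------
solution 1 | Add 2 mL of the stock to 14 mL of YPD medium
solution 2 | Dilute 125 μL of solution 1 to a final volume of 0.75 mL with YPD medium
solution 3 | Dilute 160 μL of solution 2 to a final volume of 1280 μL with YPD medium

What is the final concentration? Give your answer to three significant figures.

Step 1: 2 mL + 14 mL = 16 mL total → factor 16/2 = 8
Step 2: 125 μL brought to 0.75 mL → factor 750/125 = 6
Step 3: 160 μL brought to 1280 μL → factor 1280/160 = 8
Overall dilution factor = 8 × 6 × 8 = 384
Final = 5.00 × 10^5 cells/mL / 384 = 1.30 × 10^3 cells/mL

1.30 × 10^3 cells/mL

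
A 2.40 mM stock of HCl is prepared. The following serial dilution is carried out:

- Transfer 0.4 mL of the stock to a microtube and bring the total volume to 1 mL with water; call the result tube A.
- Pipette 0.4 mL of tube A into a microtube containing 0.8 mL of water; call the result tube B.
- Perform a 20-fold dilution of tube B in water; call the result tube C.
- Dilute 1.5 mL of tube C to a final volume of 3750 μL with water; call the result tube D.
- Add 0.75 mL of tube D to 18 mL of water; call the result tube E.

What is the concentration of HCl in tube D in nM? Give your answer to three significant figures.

Step 1: 0.4 mL brought to 1 mL → factor 1/0.4 = 2.5
Step 2: 0.4 mL + 0.8 mL = 1.2 mL total → factor 1.2/0.4 = 3
Step 3: 20-fold → factor 20
Step 4: 1.5 mL brought to 3750 μL → factor 3.75/1.5 = 2.5
Dilution factor through tube D = 2.5 × 3 × 20 × 2.5 = 375
[tube D] = 2.40 mM / 375 = 0.006400 mM = 6.40 × 10^3 nM

6.40 × 10^3 nM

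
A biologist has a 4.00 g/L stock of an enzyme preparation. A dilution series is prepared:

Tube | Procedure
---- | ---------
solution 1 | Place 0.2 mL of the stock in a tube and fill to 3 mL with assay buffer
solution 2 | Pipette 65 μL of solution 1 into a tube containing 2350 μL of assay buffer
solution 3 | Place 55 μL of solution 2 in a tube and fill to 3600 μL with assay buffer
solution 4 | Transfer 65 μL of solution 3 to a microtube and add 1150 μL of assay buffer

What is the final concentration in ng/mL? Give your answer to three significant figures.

Step 1: 0.2 mL brought to 3 mL → factor 3/0.2 = 15
Step 2: 65 μL + 2350 μL = 2415 μL total → factor 2415/65 = 37.154
Step 3: 55 μL brought to 3600 μL → factor 3600/55 = 65.455
Step 4: 65 μL + 1150 μL = 1215 μL total → factor 1215/65 = 18.692
Overall dilution factor = 15 × 37.154 × 65.455 × 18.692 = 6.8186 × 10^5
Final = 4.00 g/L / 6.8186 × 10^5 = 5.866 × 10^-6 g/L = 5.87 ng/mL

5.87 ng/mL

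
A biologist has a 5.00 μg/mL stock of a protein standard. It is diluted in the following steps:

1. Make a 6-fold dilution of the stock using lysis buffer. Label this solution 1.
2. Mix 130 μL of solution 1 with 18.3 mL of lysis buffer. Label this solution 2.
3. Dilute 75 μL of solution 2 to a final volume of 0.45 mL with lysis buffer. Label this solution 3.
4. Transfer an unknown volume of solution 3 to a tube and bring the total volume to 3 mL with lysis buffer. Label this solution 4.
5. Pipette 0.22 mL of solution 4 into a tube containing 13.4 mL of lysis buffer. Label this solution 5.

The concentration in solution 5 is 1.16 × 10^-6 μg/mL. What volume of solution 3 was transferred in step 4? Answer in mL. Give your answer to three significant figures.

Step 1: 6-fold → factor 6
Step 2: 130 μL + 18.3 mL = 18430 μL total → factor 18430/130 = 141.77
Step 3: 75 μL brought to 0.45 mL → factor 450/75 = 6
Step 4: v brought to 3 mL → factor = 3 mL/v
Step 5: 0.22 mL + 13.4 mL = 13.62 mL total → factor 13.62/0.22 = 61.909
Product of known-step factors = 3.1596 × 10^5
Overall factor = 5.00 μg/mL / (1.16 × 10^-6 μg/mL) = 4.3103 × 10^6
Step-4 factor = 4.3103 × 10^6 / 3.1596 × 10^5 = 13.642
v = 3 mL / 13.642 = 0.220 mL

0.220 mL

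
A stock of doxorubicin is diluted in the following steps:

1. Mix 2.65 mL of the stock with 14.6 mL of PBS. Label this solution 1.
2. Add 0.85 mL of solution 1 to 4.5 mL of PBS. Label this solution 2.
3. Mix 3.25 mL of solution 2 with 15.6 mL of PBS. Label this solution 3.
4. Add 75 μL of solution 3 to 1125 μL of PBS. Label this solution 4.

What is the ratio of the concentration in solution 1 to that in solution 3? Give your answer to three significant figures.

Step 1: 2.65 mL + 14.6 mL = 17.25 mL total → factor 17.25/2.65 = 6.5094
Step 2: 0.85 mL + 4.5 mL = 5.35 mL total → factor 5.35/0.85 = 6.2941
Step 3: 3.25 mL + 15.6 mL = 18.85 mL total → factor 18.85/3.25 = 5.8
Dilution factor to solution 1 = 6.5094; to solution 3 = 237.63
[solution 1]/[solution 3] = (factor to solution 3)/(factor to solution 1) = 237.63/6.5094 = 36.5

36.5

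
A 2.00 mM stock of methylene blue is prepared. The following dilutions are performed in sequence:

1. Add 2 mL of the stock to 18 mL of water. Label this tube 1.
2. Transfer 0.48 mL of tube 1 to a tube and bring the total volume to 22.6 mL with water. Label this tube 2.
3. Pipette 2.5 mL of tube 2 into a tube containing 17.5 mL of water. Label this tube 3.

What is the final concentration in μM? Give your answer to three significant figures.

0.531 μM

Step 1: 2 mL + 18 mL = 20 mL total → factor 20/2 = 10
Step 2: 0.48 mL brought to 22.6 mL → factor 22.6/0.48 = 47.083
Step 3: 2.5 mL + 17.5 mL = 20 mL total → factor 20/2.5 = 8
Overall dilution factor = 10 × 47.083 × 8 = 3766.7
Final = 2.00 mM / 3766.7 = 0.0005310 mM = 0.531 μM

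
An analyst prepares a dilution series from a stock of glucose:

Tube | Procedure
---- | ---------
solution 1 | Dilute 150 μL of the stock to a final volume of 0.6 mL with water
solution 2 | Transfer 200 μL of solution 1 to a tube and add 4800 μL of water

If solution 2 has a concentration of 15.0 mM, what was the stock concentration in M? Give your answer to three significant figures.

1.50 M

Step 1: 150 μL brought to 0.6 mL → factor 600/150 = 4
Step 2: 200 μL + 4800 μL = 5000 μL total → factor 5000/200 = 25
Overall dilution factor = 4 × 25 = 100
Stock = 15.0 mM × 100 = 1500 mM = 1.50 M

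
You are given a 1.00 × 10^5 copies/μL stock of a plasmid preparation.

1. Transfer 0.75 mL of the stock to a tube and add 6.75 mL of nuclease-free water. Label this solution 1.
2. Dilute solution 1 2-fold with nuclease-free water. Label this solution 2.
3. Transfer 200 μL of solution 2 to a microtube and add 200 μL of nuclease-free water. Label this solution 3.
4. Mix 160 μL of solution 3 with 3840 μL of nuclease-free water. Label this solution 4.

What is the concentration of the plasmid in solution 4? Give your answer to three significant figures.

100 copies/μL

Step 1: 0.75 mL + 6.75 mL = 7.5 mL total → factor 7.5/0.75 = 10
Step 2: 2-fold → factor 2
Step 3: 200 μL + 200 μL = 400 μL total → factor 400/200 = 2
Step 4: 160 μL + 3840 μL = 4000 μL total → factor 4000/160 = 25
Overall dilution factor = 10 × 2 × 2 × 25 = 1000
Final = 1.00 × 10^5 copies/μL / 1000 = 100 copies/μL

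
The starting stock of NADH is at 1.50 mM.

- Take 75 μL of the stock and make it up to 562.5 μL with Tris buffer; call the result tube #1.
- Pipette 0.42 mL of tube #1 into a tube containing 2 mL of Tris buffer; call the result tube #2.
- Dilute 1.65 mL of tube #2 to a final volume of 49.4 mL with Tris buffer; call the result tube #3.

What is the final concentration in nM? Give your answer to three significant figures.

Step 1: 75 μL brought to 562.5 μL → factor 562.5/75 = 7.5
Step 2: 0.42 mL + 2 mL = 2.42 mL total → factor 2.42/0.42 = 5.7619
Step 3: 1.65 mL brought to 49.4 mL → factor 49.4/1.65 = 29.939
Overall dilution factor = 7.5 × 5.7619 × 29.939 = 1293.8
Final = 1.50 mM / 1293.8 = 0.001159 mM = 1.16 × 10^3 nM

1.16 × 10^3 nM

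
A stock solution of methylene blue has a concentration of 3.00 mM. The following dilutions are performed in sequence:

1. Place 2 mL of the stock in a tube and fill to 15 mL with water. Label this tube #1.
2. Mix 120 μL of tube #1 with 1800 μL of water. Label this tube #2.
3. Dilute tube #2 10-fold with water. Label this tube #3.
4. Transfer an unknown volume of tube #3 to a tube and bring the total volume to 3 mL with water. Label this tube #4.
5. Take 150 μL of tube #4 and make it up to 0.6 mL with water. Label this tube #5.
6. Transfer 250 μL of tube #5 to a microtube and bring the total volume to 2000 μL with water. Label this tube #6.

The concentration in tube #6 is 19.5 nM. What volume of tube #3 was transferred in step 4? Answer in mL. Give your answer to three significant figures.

Step 1: 2 mL brought to 15 mL → factor 15/2 = 7.5
Step 2: 120 μL + 1800 μL = 1920 μL total → factor 1920/120 = 16
Step 3: 10-fold → factor 10
Step 4: v brought to 3 mL → factor = 3 mL/v
Step 5: 150 μL brought to 0.6 mL → factor 600/150 = 4
Step 6: 250 μL brought to 2000 μL → factor 2000/250 = 8
Product of known-step factors = 38400
Overall factor = 3.00 mM / (19.5 nM) = 1.5385 × 10^5
Step-4 factor = 1.5385 × 10^5 / 38400 = 4.0064
v = 3 mL / 4.0064 = 0.749 mL

0.749 mL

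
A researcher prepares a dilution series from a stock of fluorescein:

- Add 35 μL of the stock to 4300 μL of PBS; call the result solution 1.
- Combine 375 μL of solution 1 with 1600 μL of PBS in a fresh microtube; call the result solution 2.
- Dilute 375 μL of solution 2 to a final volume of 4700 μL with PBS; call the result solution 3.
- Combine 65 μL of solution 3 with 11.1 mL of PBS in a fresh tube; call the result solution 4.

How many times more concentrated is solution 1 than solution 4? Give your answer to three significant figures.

Step 1: 35 μL + 4300 μL = 4335 μL total → factor 4335/35 = 123.86
Step 2: 375 μL + 1600 μL = 1975 μL total → factor 1975/375 = 5.2667
Step 3: 375 μL brought to 4700 μL → factor 4700/375 = 12.533
Step 4: 65 μL + 11.1 mL = 11165 μL total → factor 11165/65 = 171.77
Dilution factor to solution 1 = 123.86; to solution 4 = 1.4043 × 10^6
[solution 1]/[solution 4] = (factor to solution 4)/(factor to solution 1) = 1.4043 × 10^6/123.86 = 1.13 × 10^4

1.13 × 10^4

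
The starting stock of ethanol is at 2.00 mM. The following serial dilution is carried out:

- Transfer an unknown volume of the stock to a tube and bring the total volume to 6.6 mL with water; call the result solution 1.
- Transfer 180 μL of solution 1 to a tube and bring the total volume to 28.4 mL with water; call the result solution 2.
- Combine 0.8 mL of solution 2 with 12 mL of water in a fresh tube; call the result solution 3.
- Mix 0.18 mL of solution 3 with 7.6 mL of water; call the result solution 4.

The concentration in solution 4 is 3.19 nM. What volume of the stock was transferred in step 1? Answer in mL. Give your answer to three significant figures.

Step 1: v brought to 6.6 mL → factor = 6.6 mL/v
Step 2: 180 μL brought to 28.4 mL → factor 28400/180 = 157.78
Step 3: 0.8 mL + 12 mL = 12.8 mL total → factor 12.8/0.8 = 16
Step 4: 0.18 mL + 7.6 mL = 7.78 mL total → factor 7.78/0.18 = 43.222
Product of known-step factors = 1.0911 × 10^5
Overall factor = 2.00 mM / (3.19 nM) = 6.2696 × 10^5
Step-1 factor = 6.2696 × 10^5 / 1.0911 × 10^5 = 5.746
v = 6.6 mL / 5.746 = 1.15 mL

1.15 mL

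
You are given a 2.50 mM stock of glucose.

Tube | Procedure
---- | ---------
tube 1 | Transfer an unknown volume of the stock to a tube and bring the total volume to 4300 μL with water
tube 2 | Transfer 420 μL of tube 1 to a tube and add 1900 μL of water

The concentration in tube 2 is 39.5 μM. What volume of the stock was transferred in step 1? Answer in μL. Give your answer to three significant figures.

375 μL

Step 1: v brought to 4300 μL → factor = 4300 μL/v
Step 2: 420 μL + 1900 μL = 2320 μL total → factor 2320/420 = 5.5238
Product of known-step factors = 5.5238
Overall factor = 2.50 mM / (39.5 μM) = 63.291
Step-1 factor = 63.291 / 5.5238 = 11.458
v = 4300 μL / 11.458 = 375 μL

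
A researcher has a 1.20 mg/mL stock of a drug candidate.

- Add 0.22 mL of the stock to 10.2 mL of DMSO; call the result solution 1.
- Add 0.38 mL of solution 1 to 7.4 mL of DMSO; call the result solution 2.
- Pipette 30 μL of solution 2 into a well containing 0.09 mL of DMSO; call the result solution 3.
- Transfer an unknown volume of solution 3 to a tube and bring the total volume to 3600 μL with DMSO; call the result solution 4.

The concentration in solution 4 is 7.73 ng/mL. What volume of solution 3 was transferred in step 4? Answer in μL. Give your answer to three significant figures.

Step 1: 0.22 mL + 10.2 mL = 10.42 mL total → factor 10.42/0.22 = 47.364
Step 2: 0.38 mL + 7.4 mL = 7.78 mL total → factor 7.78/0.38 = 20.474
Step 3: 30 μL + 0.09 mL = 120 μL total → factor 120/30 = 4
Step 4: v brought to 3600 μL → factor = 3600 μL/v
Product of known-step factors = 3878.8
Overall factor = 1.20 mg/mL / (7.73 ng/mL) = 1.5524 × 10^5
Step-4 factor = 1.5524 × 10^5 / 3878.8 = 40.022
v = 3600 μL / 40.022 = 90.0 μL

90.0 μL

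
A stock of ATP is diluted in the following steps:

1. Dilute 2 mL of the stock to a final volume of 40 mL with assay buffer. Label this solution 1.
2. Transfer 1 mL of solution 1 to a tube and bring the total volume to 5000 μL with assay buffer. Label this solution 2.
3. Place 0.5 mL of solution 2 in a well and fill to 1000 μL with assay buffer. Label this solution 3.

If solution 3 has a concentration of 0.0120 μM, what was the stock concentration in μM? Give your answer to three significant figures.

Step 1: 2 mL brought to 40 mL → factor 40/2 = 20
Step 2: 1 mL brought to 5000 μL → factor 5/1 = 5
Step 3: 0.5 mL brought to 1000 μL → factor 1/0.5 = 2
Overall dilution factor = 20 × 5 × 2 = 200
Stock = 0.0120 μM × 200 = 2.40 μM

2.40 μM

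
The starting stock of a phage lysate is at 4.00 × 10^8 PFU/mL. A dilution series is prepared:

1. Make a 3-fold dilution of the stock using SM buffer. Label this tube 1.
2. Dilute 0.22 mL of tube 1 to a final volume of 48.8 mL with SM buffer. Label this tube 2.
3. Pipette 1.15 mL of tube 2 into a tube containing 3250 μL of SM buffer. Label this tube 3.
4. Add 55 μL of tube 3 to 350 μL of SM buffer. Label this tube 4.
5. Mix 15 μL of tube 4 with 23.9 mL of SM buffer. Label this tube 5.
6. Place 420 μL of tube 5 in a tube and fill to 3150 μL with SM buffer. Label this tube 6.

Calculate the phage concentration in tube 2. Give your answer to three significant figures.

Step 1: 3-fold → factor 3
Step 2: 0.22 mL brought to 48.8 mL → factor 48.8/0.22 = 221.82
Dilution factor through tube 2 = 3 × 221.82 = 665.45
[tube 2] = 4.00 × 10^8 PFU/mL / 665.45 = 6.01 × 10^5 PFU/mL

6.01 × 10^5 PFU/mL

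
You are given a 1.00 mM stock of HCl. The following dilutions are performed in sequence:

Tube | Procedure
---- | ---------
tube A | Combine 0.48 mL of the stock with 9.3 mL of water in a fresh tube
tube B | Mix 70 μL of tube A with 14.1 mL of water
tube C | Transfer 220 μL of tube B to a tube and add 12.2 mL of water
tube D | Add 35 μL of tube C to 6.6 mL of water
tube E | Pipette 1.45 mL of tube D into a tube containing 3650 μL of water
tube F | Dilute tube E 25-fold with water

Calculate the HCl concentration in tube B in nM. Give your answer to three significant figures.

Step 1: 0.48 mL + 9.3 mL = 9.78 mL total → factor 9.78/0.48 = 20.375
Step 2: 70 μL + 14.1 mL = 14170 μL total → factor 14170/70 = 202.43
Dilution factor through tube B = 20.375 × 202.43 = 4124.5
[tube B] = 1.00 mM / 4124.5 = 0.0002425 mM = 242 nM

242 nM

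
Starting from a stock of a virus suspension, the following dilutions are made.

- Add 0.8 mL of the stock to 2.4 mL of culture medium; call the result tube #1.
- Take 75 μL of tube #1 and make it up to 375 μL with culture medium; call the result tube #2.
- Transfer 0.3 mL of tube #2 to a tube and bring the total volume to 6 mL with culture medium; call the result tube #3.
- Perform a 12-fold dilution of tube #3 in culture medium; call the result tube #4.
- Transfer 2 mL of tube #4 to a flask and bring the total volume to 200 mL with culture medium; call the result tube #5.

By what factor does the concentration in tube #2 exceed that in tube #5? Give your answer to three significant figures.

Step 1: 0.8 mL + 2.4 mL = 3.2 mL total → factor 3.2/0.8 = 4
Step 2: 75 μL brought to 375 μL → factor 375/75 = 5
Step 3: 0.3 mL brought to 6 mL → factor 6/0.3 = 20
Step 4: 12-fold → factor 12
Step 5: 2 mL brought to 200 mL → factor 200/2 = 100
Dilution factor to tube #2 = 20; to tube #5 = 4.8 × 10^5
[tube #2]/[tube #5] = (factor to tube #5)/(factor to tube #2) = 4.8 × 10^5/20 = 2.40 × 10^4

2.40 × 10^4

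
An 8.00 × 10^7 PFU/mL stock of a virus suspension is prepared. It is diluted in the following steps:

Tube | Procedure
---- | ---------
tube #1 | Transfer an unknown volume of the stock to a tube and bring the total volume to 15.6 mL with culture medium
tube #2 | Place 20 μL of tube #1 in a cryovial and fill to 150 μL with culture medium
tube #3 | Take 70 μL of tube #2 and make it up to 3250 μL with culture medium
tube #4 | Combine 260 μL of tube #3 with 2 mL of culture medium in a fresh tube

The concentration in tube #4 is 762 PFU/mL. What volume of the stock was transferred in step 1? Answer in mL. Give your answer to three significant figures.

Step 1: v brought to 15.6 mL → factor = 15.6 mL/v
Step 2: 20 μL brought to 150 μL → factor 150/20 = 7.5
Step 3: 70 μL brought to 3250 μL → factor 3250/70 = 46.429
Step 4: 260 μL + 2 mL = 2260 μL total → factor 2260/260 = 8.6923
Product of known-step factors = 3026.8
Overall factor = 8.00 × 10^7 PFU/mL / (762 PFU/mL) = 1.0499 × 10^5
Step-1 factor = 1.0499 × 10^5 / 3026.8 = 34.686
v = 15.6 mL / 34.686 = 0.450 mL

0.450 mL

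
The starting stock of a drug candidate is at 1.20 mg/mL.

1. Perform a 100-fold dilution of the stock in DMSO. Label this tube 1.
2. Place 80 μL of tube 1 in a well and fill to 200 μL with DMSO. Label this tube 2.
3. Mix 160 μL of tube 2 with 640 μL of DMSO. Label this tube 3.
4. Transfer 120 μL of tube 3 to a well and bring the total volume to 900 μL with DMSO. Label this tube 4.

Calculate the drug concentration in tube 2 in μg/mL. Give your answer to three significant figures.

4.80 μg/mL

Step 1: 100-fold → factor 100
Step 2: 80 μL brought to 200 μL → factor 200/80 = 2.5
Dilution factor through tube 2 = 100 × 2.5 = 250
[tube 2] = 1.20 mg/mL / 250 = 0.004800 mg/mL = 4.80 μg/mL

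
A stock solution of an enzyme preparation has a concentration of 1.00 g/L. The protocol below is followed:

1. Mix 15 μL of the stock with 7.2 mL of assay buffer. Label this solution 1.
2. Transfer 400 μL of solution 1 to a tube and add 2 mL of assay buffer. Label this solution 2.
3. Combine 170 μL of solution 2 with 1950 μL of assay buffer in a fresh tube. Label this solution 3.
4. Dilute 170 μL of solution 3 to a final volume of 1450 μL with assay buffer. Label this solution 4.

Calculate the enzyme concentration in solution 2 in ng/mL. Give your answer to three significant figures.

347 ng/mL

Step 1: 15 μL + 7.2 mL = 7215 μL total → factor 7215/15 = 481
Step 2: 400 μL + 2 mL = 2400 μL total → factor 2400/400 = 6
Dilution factor through solution 2 = 481 × 6 = 2886
[solution 2] = 1.00 g/L / 2886 = 0.0003465 g/L = 347 ng/mL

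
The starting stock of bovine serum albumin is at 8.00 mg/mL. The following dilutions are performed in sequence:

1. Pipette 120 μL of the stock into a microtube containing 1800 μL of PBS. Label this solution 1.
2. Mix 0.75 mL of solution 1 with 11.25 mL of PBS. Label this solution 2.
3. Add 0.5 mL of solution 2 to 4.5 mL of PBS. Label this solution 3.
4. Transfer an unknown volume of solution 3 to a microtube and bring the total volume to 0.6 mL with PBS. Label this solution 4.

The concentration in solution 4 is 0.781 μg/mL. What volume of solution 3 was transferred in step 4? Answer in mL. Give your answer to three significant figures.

0.150 mL

Step 1: 120 μL + 1800 μL = 1920 μL total → factor 1920/120 = 16
Step 2: 0.75 mL + 11.25 mL = 12 mL total → factor 12/0.75 = 16
Step 3: 0.5 mL + 4.5 mL = 5 mL total → factor 5/0.5 = 10
Step 4: v brought to 0.6 mL → factor = 0.6 mL/v
Product of known-step factors = 2560
Overall factor = 8.00 mg/mL / (0.781 μg/mL) = 10243
Step-4 factor = 10243 / 2560 = 4.0013
v = 0.6 mL / 4.0013 = 0.150 mL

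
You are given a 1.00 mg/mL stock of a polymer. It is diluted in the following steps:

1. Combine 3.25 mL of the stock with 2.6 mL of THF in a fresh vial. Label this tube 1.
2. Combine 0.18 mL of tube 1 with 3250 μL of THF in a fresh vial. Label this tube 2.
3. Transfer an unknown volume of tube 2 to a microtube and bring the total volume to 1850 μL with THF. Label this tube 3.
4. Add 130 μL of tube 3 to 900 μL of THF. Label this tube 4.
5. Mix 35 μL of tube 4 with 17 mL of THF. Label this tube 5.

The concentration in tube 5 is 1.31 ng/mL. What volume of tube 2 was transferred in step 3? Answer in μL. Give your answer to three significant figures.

Step 1: 3.25 mL + 2.6 mL = 5.85 mL total → factor 5.85/3.25 = 1.8
Step 2: 0.18 mL + 3250 μL = 3.43 mL total → factor 3.43/0.18 = 19.056
Step 3: v brought to 1850 μL → factor = 1850 μL/v
Step 4: 130 μL + 900 μL = 1030 μL total → factor 1030/130 = 7.9231
Step 5: 35 μL + 17 mL = 17035 μL total → factor 17035/35 = 486.71
Product of known-step factors = 1.3227 × 10^5
Overall factor = 1.00 mg/mL / (1.31 ng/mL) = 7.6336 × 10^5
Step-3 factor = 7.6336 × 10^5 / 1.3227 × 10^5 = 5.7712
v = 1850 μL / 5.7712 = 321 μL

321 μL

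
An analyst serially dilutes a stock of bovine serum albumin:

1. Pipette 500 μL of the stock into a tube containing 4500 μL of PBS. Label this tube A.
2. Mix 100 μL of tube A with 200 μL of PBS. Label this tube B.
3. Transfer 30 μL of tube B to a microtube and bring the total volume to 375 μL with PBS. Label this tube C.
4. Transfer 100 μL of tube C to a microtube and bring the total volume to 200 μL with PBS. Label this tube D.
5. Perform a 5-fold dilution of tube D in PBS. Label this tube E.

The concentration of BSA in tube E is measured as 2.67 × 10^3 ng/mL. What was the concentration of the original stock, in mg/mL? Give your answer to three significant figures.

Step 1: 500 μL + 4500 μL = 5000 μL total → factor 5000/500 = 10
Step 2: 100 μL + 200 μL = 300 μL total → factor 300/100 = 3
Step 3: 30 μL brought to 375 μL → factor 375/30 = 12.5
Step 4: 100 μL brought to 200 μL → factor 200/100 = 2
Step 5: 5-fold → factor 5
Overall dilution factor = 10 × 3 × 12.5 × 2 × 5 = 3750
Stock = 2.67 × 10^3 ng/mL × 3750 = 1.001 × 10^7 ng/mL = 10.0 mg/mL

10.0 mg/mL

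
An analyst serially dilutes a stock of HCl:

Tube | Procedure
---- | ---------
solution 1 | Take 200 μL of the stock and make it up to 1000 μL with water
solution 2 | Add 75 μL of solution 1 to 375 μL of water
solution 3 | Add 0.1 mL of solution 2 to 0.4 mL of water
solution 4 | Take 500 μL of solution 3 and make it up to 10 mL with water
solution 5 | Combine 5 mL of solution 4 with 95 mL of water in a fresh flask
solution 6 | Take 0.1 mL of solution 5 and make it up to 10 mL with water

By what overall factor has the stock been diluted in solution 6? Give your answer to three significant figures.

6.00 × 10^6

Step 1: 200 μL brought to 1000 μL → factor 1000/200 = 5
Step 2: 75 μL + 375 μL = 450 μL total → factor 450/75 = 6
Step 3: 0.1 mL + 0.4 mL = 0.5 mL total → factor 0.5/0.1 = 5
Step 4: 500 μL brought to 10 mL → factor 10000/500 = 20
Step 5: 5 mL + 95 mL = 100 mL total → factor 100/5 = 20
Step 6: 0.1 mL brought to 10 mL → factor 10/0.1 = 100
Overall dilution factor = 5 × 6 × 5 × 20 × 20 × 100 = 6 × 10^6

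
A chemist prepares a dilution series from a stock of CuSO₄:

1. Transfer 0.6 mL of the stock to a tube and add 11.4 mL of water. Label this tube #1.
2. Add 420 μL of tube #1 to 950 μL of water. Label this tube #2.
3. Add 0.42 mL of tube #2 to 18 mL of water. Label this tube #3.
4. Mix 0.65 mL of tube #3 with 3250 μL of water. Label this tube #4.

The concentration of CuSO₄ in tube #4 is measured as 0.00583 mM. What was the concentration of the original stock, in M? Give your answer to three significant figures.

Step 1: 0.6 mL + 11.4 mL = 12 mL total → factor 12/0.6 = 20
Step 2: 420 μL + 950 μL = 1370 μL total → factor 1370/420 = 3.2619
Step 3: 0.42 mL + 18 mL = 18.42 mL total → factor 18.42/0.42 = 43.857
Step 4: 0.65 mL + 3250 μL = 3.9 mL total → factor 3.9/0.65 = 6
Overall dilution factor = 20 × 3.2619 × 43.857 × 6 = 17167
Stock = 0.00583 mM × 17167 = 100.1 mM = 0.100 M

0.100 M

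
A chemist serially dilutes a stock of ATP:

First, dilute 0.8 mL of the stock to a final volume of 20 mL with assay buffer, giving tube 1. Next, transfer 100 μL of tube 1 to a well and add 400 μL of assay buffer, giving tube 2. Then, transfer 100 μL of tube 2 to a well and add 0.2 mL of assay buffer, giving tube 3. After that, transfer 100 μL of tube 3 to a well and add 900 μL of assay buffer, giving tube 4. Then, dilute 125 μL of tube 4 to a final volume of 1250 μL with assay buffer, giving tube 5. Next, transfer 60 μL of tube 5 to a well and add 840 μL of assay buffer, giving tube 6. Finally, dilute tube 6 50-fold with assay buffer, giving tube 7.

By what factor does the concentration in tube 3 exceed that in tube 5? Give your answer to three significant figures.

Step 1: 0.8 mL brought to 20 mL → factor 20/0.8 = 25
Step 2: 100 μL + 400 μL = 500 μL total → factor 500/100 = 5
Step 3: 100 μL + 0.2 mL = 300 μL total → factor 300/100 = 3
Step 4: 100 μL + 900 μL = 1000 μL total → factor 1000/100 = 10
Step 5: 125 μL brought to 1250 μL → factor 1250/125 = 10
Dilution factor to tube 3 = 375; to tube 5 = 37500
[tube 3]/[tube 5] = (factor to tube 5)/(factor to tube 3) = 37500/375 = 100

100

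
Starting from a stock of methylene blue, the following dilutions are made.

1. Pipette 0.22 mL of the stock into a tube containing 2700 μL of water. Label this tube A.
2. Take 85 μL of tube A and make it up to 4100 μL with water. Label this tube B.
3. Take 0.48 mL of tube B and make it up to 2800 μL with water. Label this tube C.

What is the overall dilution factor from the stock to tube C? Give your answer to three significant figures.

Step 1: 0.22 mL + 2700 μL = 2.92 mL total → factor 2.92/0.22 = 13.273
Step 2: 85 μL brought to 4100 μL → factor 4100/85 = 48.235
Step 3: 0.48 mL brought to 2800 μL → factor 2.8/0.48 = 5.8333
Overall dilution factor = 13.273 × 48.235 × 5.8333 = 3734.6

3.73 × 10^3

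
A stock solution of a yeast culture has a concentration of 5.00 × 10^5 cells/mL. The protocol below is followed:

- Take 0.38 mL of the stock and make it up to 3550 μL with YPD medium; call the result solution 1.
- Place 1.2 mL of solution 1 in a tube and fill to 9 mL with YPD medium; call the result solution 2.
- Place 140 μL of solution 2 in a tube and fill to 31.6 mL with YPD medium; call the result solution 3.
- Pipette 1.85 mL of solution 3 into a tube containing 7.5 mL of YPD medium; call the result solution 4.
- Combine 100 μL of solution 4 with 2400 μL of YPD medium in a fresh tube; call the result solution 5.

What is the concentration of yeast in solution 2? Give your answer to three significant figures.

7.14 × 10^3 cells/mL

Step 1: 0.38 mL brought to 3550 μL → factor 3.55/0.38 = 9.3421
Step 2: 1.2 mL brought to 9 mL → factor 9/1.2 = 7.5
Dilution factor through solution 2 = 9.3421 × 7.5 = 70.066
[solution 2] = 5.00 × 10^5 cells/mL / 70.066 = 7.14 × 10^3 cells/mL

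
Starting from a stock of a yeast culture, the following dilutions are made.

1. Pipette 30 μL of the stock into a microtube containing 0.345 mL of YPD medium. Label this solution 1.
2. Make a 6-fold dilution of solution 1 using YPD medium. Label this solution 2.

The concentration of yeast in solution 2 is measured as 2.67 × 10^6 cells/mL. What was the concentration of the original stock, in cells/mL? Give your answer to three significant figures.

2.00 × 10^8 cells/mL

Step 1: 30 μL + 0.345 mL = 375 μL total → factor 375/30 = 12.5
Step 2: 6-fold → factor 6
Overall dilution factor = 12.5 × 6 = 75
Stock = 2.67 × 10^6 cells/mL × 75 = 2.00 × 10^8 cells/mL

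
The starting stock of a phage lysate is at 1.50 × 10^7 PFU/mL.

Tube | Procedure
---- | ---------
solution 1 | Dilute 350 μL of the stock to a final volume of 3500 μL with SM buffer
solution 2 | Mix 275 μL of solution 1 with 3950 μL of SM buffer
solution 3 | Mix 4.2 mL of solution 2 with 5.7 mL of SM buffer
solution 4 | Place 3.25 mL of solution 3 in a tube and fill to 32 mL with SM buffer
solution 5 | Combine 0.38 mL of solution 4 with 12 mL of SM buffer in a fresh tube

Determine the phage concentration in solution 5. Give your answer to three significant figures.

Step 1: 350 μL brought to 3500 μL → factor 3500/350 = 10
Step 2: 275 μL + 3950 μL = 4225 μL total → factor 4225/275 = 15.364
Step 3: 4.2 mL + 5.7 mL = 9.9 mL total → factor 9.9/4.2 = 2.3571
Step 4: 3.25 mL brought to 32 mL → factor 32/3.25 = 9.8462
Step 5: 0.38 mL + 12 mL = 12.38 mL total → factor 12.38/0.38 = 32.579
Overall dilution factor = 10 × 15.364 × 2.3571 × 9.8462 × 32.579 = 1.1617 × 10^5
Final = 1.50 × 10^7 PFU/mL / 1.1617 × 10^5 = 129 PFU/mL

129 PFU/mL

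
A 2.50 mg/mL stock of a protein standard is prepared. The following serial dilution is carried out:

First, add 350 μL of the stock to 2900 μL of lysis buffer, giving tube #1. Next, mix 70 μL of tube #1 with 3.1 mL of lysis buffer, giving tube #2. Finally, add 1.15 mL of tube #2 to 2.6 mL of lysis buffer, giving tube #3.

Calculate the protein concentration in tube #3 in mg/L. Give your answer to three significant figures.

1.82 mg/L

Step 1: 350 μL + 2900 μL = 3250 μL total → factor 3250/350 = 9.2857
Step 2: 70 μL + 3.1 mL = 3170 μL total → factor 3170/70 = 45.286
Step 3: 1.15 mL + 2.6 mL = 3.75 mL total → factor 3.75/1.15 = 3.2609
Dilution factor through tube #3 = 9.2857 × 45.286 × 3.2609 = 1371.2
[tube #3] = 2.50 mg/mL / 1371.2 = 0.001823 mg/mL = 1.82 mg/L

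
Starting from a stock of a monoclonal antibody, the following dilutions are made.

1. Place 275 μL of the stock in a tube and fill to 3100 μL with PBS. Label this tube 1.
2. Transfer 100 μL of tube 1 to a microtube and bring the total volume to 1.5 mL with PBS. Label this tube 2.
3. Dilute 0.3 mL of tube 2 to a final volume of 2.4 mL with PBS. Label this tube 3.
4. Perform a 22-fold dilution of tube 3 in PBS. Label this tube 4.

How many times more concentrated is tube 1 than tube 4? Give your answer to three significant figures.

2.64 × 10^3

Step 1: 275 μL brought to 3100 μL → factor 3100/275 = 11.273
Step 2: 100 μL brought to 1.5 mL → factor 1500/100 = 15
Step 3: 0.3 mL brought to 2.4 mL → factor 2.4/0.3 = 8
Step 4: 22-fold → factor 22
Dilution factor to tube 1 = 11.273; to tube 4 = 29760
[tube 1]/[tube 4] = (factor to tube 4)/(factor to tube 1) = 29760/11.273 = 2.64 × 10^3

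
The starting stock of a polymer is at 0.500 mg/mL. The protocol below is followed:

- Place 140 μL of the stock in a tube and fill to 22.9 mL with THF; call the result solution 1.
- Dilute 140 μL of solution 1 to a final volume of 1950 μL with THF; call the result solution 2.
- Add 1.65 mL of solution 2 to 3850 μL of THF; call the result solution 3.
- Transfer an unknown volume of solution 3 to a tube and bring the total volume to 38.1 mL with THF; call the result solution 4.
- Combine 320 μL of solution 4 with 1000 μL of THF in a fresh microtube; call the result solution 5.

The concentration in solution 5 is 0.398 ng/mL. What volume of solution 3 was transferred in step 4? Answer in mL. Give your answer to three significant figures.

Step 1: 140 μL brought to 22.9 mL → factor 22900/140 = 163.57
Step 2: 140 μL brought to 1950 μL → factor 1950/140 = 13.929
Step 3: 1.65 mL + 3850 μL = 5.5 mL total → factor 5.5/1.65 = 3.3333
Step 4: v brought to 38.1 mL → factor = 38.1 mL/v
Step 5: 320 μL + 1000 μL = 1320 μL total → factor 1320/320 = 4.125
Product of known-step factors = 31327
Overall factor = 0.500 mg/mL / (0.398 ng/mL) = 1.2563 × 10^6
Step-4 factor = 1.2563 × 10^6 / 31327 = 40.102
v = 38.1 mL / 40.102 = 0.950 mL

0.950 mL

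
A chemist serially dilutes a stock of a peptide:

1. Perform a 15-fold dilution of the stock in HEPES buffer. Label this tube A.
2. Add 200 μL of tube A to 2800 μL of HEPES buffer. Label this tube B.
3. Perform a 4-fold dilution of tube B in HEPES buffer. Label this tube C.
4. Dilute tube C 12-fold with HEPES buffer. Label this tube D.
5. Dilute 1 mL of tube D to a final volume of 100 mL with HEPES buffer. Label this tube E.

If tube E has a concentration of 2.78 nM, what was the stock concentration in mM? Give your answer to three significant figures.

3.00 mM

Step 1: 15-fold → factor 15
Step 2: 200 μL + 2800 μL = 3000 μL total → factor 3000/200 = 15
Step 3: 4-fold → factor 4
Step 4: 12-fold → factor 12
Step 5: 1 mL brought to 100 mL → factor 100/1 = 100
Overall dilution factor = 15 × 15 × 4 × 12 × 100 = 1.08 × 10^6
Stock = 2.78 nM × 1.08 × 10^6 = 3.002 × 10^6 nM = 3.00 mM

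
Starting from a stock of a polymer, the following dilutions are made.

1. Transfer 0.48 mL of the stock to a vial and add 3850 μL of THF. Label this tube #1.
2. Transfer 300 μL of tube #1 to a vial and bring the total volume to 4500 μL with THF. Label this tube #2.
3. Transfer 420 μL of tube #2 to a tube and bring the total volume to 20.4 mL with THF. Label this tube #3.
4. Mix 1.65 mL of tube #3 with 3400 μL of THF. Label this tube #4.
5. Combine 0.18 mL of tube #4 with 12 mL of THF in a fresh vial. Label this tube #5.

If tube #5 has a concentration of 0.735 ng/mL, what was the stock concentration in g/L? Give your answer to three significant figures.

Step 1: 0.48 mL + 3850 μL = 4.33 mL total → factor 4.33/0.48 = 9.0208
Step 2: 300 μL brought to 4500 μL → factor 4500/300 = 15
Step 3: 420 μL brought to 20.4 mL → factor 20400/420 = 48.571
Step 4: 1.65 mL + 3400 μL = 5.05 mL total → factor 5.05/1.65 = 3.0606
Step 5: 0.18 mL + 12 mL = 12.18 mL total → factor 12.18/0.18 = 67.667
Overall dilution factor = 9.0208 × 15 × 48.571 × 3.0606 × 67.667 = 1.3611 × 10^6
Stock = 0.735 ng/mL × 1.3611 × 10^6 = 1.000 × 10^6 ng/mL = 1.00 g/L

1.00 g/L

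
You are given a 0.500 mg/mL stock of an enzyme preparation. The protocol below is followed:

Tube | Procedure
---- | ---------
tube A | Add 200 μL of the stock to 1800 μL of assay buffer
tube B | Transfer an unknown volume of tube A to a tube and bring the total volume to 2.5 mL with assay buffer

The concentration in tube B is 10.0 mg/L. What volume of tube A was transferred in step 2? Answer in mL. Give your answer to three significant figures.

Step 1: 200 μL + 1800 μL = 2000 μL total → factor 2000/200 = 10
Step 2: v brought to 2.5 mL → factor = 2.5 mL/v
Product of known-step factors = 10
Overall factor = 0.500 mg/mL / (10.0 mg/L) = 50
Step-2 factor = 50 / 10 = 5
v = 2.5 mL / 5 = 0.500 mL

0.500 mL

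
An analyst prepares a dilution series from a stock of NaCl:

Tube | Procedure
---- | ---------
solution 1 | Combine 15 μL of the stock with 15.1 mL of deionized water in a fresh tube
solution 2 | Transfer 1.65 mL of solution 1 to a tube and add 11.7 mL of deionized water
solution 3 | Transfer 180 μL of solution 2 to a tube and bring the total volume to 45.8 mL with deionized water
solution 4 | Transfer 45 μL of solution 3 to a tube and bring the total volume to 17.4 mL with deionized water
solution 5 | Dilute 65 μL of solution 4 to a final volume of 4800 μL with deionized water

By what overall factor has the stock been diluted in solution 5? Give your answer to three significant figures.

Step 1: 15 μL + 15.1 mL = 15115 μL total → factor 15115/15 = 1007.7
Step 2: 1.65 mL + 11.7 mL = 13.35 mL total → factor 13.35/1.65 = 8.0909
Step 3: 180 μL brought to 45.8 mL → factor 45800/180 = 254.44
Step 4: 45 μL brought to 17.4 mL → factor 17400/45 = 386.67
Step 5: 65 μL brought to 4800 μL → factor 4800/65 = 73.846
Overall dilution factor = 1007.7 × 8.0909 × 254.44 × 386.67 × 73.846 = 5.9234 × 10^10

5.92 × 10^10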